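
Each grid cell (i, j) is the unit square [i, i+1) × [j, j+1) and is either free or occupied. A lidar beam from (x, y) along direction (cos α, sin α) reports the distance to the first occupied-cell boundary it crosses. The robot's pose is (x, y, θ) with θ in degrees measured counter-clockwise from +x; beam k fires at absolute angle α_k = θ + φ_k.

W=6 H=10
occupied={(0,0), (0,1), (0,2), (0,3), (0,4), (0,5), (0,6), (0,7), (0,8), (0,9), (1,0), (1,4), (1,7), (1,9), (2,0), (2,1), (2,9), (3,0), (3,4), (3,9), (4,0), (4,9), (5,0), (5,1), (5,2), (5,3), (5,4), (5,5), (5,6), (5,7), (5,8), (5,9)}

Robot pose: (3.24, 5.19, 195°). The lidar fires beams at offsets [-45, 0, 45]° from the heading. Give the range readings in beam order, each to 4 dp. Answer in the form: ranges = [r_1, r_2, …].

ranges = [2.5865, 1.2837, 0.2194]

beam 1: φ=-45°, α=150°
  direction (-0.8660, 0.5000); cell (3,5); t to first gridline: x 0.2771, y 1.6200 (then +1.1547 / +2.0000)
    (2,5) via x @ 0.2771
    (1,5) via x @ 1.4318
    (1,6) via y @ 1.6200
    (0,6) via x @ 2.5865  # hit
  → r_1 = 2.5865
beam 2: φ=0°, α=195°
  direction (-0.9659, -0.2588); cell (3,5); t to first gridline: x 0.2485, y 0.7341 (then +1.0353 / +3.8637)
    (2,5) via x @ 0.2485
    (2,4) via y @ 0.7341
    (1,4) via x @ 1.2837  # hit
  → r_2 = 1.2837
beam 3: φ=45°, α=240°
  direction (-0.5000, -0.8660); cell (3,5); t to first gridline: x 0.4800, y 0.2194 (then +2.0000 / +1.1547)
    (3,4) via y @ 0.2194  # hit
  → r_3 = 0.2194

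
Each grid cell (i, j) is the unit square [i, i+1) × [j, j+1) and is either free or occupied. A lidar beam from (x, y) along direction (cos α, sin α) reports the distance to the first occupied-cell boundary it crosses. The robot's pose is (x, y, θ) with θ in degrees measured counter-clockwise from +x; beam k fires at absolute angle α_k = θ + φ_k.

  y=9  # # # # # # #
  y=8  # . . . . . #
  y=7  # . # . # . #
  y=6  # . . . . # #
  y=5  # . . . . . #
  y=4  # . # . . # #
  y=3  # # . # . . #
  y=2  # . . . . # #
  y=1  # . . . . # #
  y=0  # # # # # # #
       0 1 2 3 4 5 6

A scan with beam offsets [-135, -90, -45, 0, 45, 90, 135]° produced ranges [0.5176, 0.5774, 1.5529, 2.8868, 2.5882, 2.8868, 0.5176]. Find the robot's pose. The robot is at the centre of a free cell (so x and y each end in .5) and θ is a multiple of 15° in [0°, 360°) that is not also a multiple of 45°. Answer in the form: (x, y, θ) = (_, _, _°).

(x, y, θ) = (3.5, 4.5, 30°)

Candidates: 31 free-cell centres × 16 headings = 496 poses. Raycast each; keep the one whose scan matches to 4 dp.
  (2.5, 6.5, 255°): beam 1 = 0.5774 ≠ 0.5176 ✗
  (3.5, 5.5, 300°): beam 1 = 2.5882 ≠ 0.5176 ✗
  (5.5, 8.5, 150°): beam 3 = 0.5176 ≠ 1.5529 ✗
  (1.5, 6.5, 15°): beam 1 = 1.0000 ≠ 0.5176 ✗
  …
  (3.5, 4.5, 30°): r_1=0.5176, r_2=0.5774, r_3=1.5529, r_4=2.8868, r_5=2.5882, r_6=2.8868, r_7=0.5176 — all match ✓
Unique over the lattice → pose = (3.5, 4.5, 30°).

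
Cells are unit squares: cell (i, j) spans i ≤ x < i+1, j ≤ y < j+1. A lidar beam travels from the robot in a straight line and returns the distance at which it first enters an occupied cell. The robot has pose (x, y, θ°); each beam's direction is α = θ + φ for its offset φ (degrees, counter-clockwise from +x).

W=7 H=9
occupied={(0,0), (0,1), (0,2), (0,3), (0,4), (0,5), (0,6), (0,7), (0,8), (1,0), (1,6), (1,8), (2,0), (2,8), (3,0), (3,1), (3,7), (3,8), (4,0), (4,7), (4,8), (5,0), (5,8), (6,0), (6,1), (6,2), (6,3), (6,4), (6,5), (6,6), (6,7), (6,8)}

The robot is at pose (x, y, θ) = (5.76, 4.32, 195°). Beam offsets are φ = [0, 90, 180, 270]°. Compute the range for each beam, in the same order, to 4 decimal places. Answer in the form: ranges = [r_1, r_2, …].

beam 1: φ=0°, α=195°
  dir = (cos 195°, sin 195°) = (-0.9659, -0.2588); from cell (5,4)
  next x-line at t=0.7868, next y-line at t=1.2364; Δt_x=1.0353, Δt_y=3.8637
    x: enter (4,4) at t=0.7868
    y: enter (4,3) at t=1.2364
    x: enter (3,3) at t=1.8221
    x: enter (2,3) at t=2.8574
    x: enter (1,3) at t=3.8926
    x: enter (0,3) at t=4.9279 ← occupied
  → r_1 = 4.9279
beam 2: φ=90°, α=285°
  dir = (cos 285°, sin 285°) = (0.2588, -0.9659); from cell (5,4)
  next x-line at t=0.9273, next y-line at t=0.3313; Δt_x=3.8637, Δt_y=1.0353
    y: enter (5,3) at t=0.3313
    x: enter (6,3) at t=0.9273 ← occupied
  → r_2 = 0.9273
beam 3: φ=180°, α=15°
  dir = (cos 15°, sin 15°) = (0.9659, 0.2588); from cell (5,4)
  next x-line at t=0.2485, next y-line at t=2.6273; Δt_x=1.0353, Δt_y=3.8637
    x: enter (6,4) at t=0.2485 ← occupied
  → r_3 = 0.2485
beam 4: φ=270°, α=105°
  dir = (cos 105°, sin 105°) = (-0.2588, 0.9659); from cell (5,4)
  next x-line at t=2.9364, next y-line at t=0.7040; Δt_x=3.8637, Δt_y=1.0353
    y: enter (5,5) at t=0.7040
    y: enter (5,6) at t=1.7393
    y: enter (5,7) at t=2.7745
    x: enter (4,7) at t=2.9364 ← occupied
  → r_4 = 2.9364

ranges = [4.9279, 0.9273, 0.2485, 2.9364]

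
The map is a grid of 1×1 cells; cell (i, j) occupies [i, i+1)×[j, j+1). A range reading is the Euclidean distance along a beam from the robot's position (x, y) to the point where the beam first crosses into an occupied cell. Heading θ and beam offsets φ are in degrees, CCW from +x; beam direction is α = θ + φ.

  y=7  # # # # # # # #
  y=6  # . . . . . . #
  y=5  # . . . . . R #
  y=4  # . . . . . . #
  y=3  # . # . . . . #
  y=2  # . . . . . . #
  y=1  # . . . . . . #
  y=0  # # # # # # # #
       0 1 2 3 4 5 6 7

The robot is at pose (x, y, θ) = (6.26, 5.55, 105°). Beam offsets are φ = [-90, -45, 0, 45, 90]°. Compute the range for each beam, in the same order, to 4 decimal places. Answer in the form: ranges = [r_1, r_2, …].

beam 1: φ=-90°, α=15°
  dir = (cos 15°, sin 15°) = (0.9659, 0.2588); from cell (6,5)
  next x-line at t=0.7661, next y-line at t=1.7387; Δt_x=1.0353, Δt_y=3.8637
    x: enter (7,5) at t=0.7661 ← occupied
  → r_1 = 0.7661
beam 2: φ=-45°, α=60°
  dir = (cos 60°, sin 60°) = (0.5000, 0.8660); from cell (6,5)
  next x-line at t=1.4800, next y-line at t=0.5196; Δt_x=2.0000, Δt_y=1.1547
    y: enter (6,6) at t=0.5196
    x: enter (7,6) at t=1.4800 ← occupied
  → r_2 = 1.4800
beam 3: φ=0°, α=105°
  dir = (cos 105°, sin 105°) = (-0.2588, 0.9659); from cell (6,5)
  next x-line at t=1.0046, next y-line at t=0.4659; Δt_x=3.8637, Δt_y=1.0353
    y: enter (6,6) at t=0.4659
    x: enter (5,6) at t=1.0046
    y: enter (5,7) at t=1.5012 ← occupied
  → r_3 = 1.5012
beam 4: φ=45°, α=150°
  dir = (cos 150°, sin 150°) = (-0.8660, 0.5000); from cell (6,5)
  next x-line at t=0.3002, next y-line at t=0.9000; Δt_x=1.1547, Δt_y=2.0000
    x: enter (5,5) at t=0.3002
    y: enter (5,6) at t=0.9000
    x: enter (4,6) at t=1.4549
    x: enter (3,6) at t=2.6096
    y: enter (3,7) at t=2.9000 ← occupied
  → r_4 = 2.9000
beam 5: φ=90°, α=195°
  dir = (cos 195°, sin 195°) = (-0.9659, -0.2588); from cell (6,5)
  next x-line at t=0.2692, next y-line at t=2.1250; Δt_x=1.0353, Δt_y=3.8637
    x: enter (5,5) at t=0.2692
    x: enter (4,5) at t=1.3044
    y: enter (4,4) at t=2.1250
    x: enter (3,4) at t=2.3397
    x: enter (2,4) at t=3.3750
    x: enter (1,4) at t=4.4103
    x: enter (0,4) at t=5.4456 ← occupied
  → r_5 = 5.4456

ranges = [0.7661, 1.4800, 1.5012, 2.9000, 5.4456]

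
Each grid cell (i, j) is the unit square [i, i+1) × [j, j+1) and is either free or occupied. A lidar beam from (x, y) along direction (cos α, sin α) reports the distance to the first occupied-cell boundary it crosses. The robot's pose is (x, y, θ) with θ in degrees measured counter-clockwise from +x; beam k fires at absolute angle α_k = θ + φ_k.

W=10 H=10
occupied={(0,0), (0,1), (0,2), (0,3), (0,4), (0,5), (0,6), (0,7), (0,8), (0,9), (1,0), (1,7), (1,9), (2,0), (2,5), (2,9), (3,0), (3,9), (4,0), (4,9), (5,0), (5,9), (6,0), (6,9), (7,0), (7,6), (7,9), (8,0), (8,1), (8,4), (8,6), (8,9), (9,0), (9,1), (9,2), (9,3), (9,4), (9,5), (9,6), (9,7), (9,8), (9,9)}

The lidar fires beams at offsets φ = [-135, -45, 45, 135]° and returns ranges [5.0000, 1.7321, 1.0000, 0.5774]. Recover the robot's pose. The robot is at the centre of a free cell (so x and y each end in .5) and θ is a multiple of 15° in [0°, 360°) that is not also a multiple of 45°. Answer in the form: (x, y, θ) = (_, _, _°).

The pose lattice has 58·16 = 928 candidates. Test each by forward raycasting.
  (5.5, 5.5, 75°): beam 3 = 4.0415 ≠ 1.0000 ✗
  (6.5, 8.5, 75°): beam 1 = 1.7321 ≠ 5.0000 ✗
  (7.5, 2.5, 15°): beam 1 = 1.7321 ≠ 5.0000 ✗
  …
  (6.5, 8.5, 345°): r_1=5.0000, r_2=1.7321, r_3=1.0000, r_4=0.5774 — all match ✓
No second candidate reproduces the full scan.

(x, y, θ) = (6.5, 8.5, 345°)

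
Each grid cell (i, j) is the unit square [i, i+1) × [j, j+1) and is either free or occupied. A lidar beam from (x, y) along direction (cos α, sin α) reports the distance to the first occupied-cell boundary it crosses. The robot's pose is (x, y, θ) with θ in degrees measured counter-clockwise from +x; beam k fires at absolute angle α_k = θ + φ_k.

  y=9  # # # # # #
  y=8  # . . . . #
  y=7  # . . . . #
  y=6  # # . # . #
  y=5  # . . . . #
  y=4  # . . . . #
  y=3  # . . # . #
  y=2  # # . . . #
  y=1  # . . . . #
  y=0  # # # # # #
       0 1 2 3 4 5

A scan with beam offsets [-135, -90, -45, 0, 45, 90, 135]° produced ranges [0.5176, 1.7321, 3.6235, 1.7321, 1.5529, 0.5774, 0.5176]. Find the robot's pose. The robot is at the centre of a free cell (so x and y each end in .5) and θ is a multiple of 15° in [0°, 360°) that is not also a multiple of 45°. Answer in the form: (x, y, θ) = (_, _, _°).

(x, y, θ) = (1.5, 7.5, 60°)

Enumerate (i+0.5, j+0.5, θ) over the 28 free cells and 16 admissible headings. For each, cast all 7 beams and compare to the given ranges.
  (2.5, 1.5, 195°): beam 1 = 1.7321 ≠ 0.5176 ✗
  (4.5, 2.5, 105°): beam 1 = 0.5774 ≠ 0.5176 ✗
  (3.5, 7.5, 150°): beam 1 = 1.5529 ≠ 0.5176 ✗
  …
  (1.5, 7.5, 60°): r_1=0.5176, r_2=1.7321, r_3=3.6235, r_4=1.7321, r_5=1.5529, r_6=0.5774, r_7=0.5176 — all match ✓
Only this pose fits every beam.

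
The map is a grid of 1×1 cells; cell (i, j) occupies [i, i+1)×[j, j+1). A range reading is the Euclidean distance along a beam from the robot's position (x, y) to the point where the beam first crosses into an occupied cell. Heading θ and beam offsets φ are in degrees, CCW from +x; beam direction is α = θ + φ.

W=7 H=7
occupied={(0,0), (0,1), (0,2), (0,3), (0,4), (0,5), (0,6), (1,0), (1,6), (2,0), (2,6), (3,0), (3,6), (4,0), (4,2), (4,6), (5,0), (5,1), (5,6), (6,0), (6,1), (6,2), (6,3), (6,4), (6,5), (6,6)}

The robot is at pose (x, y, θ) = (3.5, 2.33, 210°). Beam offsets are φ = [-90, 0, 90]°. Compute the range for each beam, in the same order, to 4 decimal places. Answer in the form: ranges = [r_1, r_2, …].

beam 1: φ=-90°, α=120°
  dir = (cos 120°, sin 120°) = (-0.5000, 0.8660); from cell (3,2)
  next x-line at t=1.0000, next y-line at t=0.7736; Δt_x=2.0000, Δt_y=1.1547
    y: enter (3,3) at t=0.7736
    x: enter (2,3) at t=1.0000
    y: enter (2,4) at t=1.9283
    x: enter (1,4) at t=3.0000
    y: enter (1,5) at t=3.0831
    y: enter (1,6) at t=4.2378 ← occupied
  → r_1 = 4.2378
beam 2: φ=0°, α=210°
  dir = (cos 210°, sin 210°) = (-0.8660, -0.5000); from cell (3,2)
  next x-line at t=0.5774, next y-line at t=0.6600; Δt_x=1.1547, Δt_y=2.0000
    x: enter (2,2) at t=0.5774
    y: enter (2,1) at t=0.6600
    x: enter (1,1) at t=1.7321
    y: enter (1,0) at t=2.6600 ← occupied
  → r_2 = 2.6600
beam 3: φ=90°, α=300°
  dir = (cos 300°, sin 300°) = (0.5000, -0.8660); from cell (3,2)
  next x-line at t=1.0000, next y-line at t=0.3811; Δt_x=2.0000, Δt_y=1.1547
    y: enter (3,1) at t=0.3811
    x: enter (4,1) at t=1.0000
    y: enter (4,0) at t=1.5358 ← occupied
  → r_3 = 1.5358

ranges = [4.2378, 2.6600, 1.5358]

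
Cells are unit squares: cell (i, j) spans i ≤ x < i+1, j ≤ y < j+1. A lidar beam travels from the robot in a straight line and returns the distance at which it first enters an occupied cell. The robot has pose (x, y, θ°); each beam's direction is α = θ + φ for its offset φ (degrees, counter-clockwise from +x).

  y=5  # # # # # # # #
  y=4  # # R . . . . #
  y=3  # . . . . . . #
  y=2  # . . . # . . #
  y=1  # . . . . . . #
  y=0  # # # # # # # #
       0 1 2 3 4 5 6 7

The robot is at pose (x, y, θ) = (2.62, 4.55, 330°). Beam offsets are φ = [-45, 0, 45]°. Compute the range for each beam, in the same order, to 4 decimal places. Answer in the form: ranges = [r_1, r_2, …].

beam 1: φ=-45°, α=285°
  cosα=0.2588 sinα=-0.9659 | (2,4) | tMaxX 1.4682 tMaxY 0.5694 | tΔX 3.8637 tΔY 1.0353
    t=0.5694 [y] (2,3)
    t=1.4682 [x] (3,3)
    t=1.6047 [y] (3,2)
    t=2.6400 [y] (3,1)
    t=3.6752 [y] (3,0) — stop
  → r_1 = 3.6752
beam 2: φ=0°, α=330°
  cosα=0.8660 sinα=-0.5000 | (2,4) | tMaxX 0.4388 tMaxY 1.1000 | tΔX 1.1547 tΔY 2.0000
    t=0.4388 [x] (3,4)
    t=1.1000 [y] (3,3)
    t=1.5935 [x] (4,3)
    t=2.7482 [x] (5,3)
    t=3.1000 [y] (5,2)
    t=3.9029 [x] (6,2)
    t=5.0576 [x] (7,2) — stop
  → r_2 = 5.0576
beam 3: φ=45°, α=15°
  cosα=0.9659 sinα=0.2588 | (2,4) | tMaxX 0.3934 tMaxY 1.7387 | tΔX 1.0353 tΔY 3.8637
    t=0.3934 [x] (3,4)
    t=1.4287 [x] (4,4)
    t=1.7387 [y] (4,5) — stop
  → r_3 = 1.7387

ranges = [3.6752, 5.0576, 1.7387]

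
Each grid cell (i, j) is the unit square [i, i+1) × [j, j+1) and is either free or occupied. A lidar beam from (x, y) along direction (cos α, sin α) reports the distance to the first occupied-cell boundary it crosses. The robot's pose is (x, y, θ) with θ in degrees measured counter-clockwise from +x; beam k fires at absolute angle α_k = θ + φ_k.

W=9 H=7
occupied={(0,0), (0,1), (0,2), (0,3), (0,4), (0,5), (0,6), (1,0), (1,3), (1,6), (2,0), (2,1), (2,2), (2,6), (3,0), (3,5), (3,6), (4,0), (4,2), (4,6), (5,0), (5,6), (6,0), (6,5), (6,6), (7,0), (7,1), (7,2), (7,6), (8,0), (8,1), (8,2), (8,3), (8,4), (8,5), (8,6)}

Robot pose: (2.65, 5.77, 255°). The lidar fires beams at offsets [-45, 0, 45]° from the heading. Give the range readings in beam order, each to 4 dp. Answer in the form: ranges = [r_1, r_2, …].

ranges = [1.9053, 2.5114, 0.7000]

beam 1: φ=-45°, α=210°
  dir = (cos 210°, sin 210°) = (-0.8660, -0.5000); from cell (2,5)
  next x-line at t=0.7506, next y-line at t=1.5400; Δt_x=1.1547, Δt_y=2.0000
    x: enter (1,5) at t=0.7506
    y: enter (1,4) at t=1.5400
    x: enter (0,4) at t=1.9053 ← occupied
  → r_1 = 1.9053
beam 2: φ=0°, α=255°
  dir = (cos 255°, sin 255°) = (-0.2588, -0.9659); from cell (2,5)
  next x-line at t=2.5114, next y-line at t=0.7972; Δt_x=3.8637, Δt_y=1.0353
    y: enter (2,4) at t=0.7972
    y: enter (2,3) at t=1.8324
    x: enter (1,3) at t=2.5114 ← occupied
  → r_2 = 2.5114
beam 3: φ=45°, α=300°
  dir = (cos 300°, sin 300°) = (0.5000, -0.8660); from cell (2,5)
  next x-line at t=0.7000, next y-line at t=0.8891; Δt_x=2.0000, Δt_y=1.1547
    x: enter (3,5) at t=0.7000 ← occupied
  → r_3 = 0.7000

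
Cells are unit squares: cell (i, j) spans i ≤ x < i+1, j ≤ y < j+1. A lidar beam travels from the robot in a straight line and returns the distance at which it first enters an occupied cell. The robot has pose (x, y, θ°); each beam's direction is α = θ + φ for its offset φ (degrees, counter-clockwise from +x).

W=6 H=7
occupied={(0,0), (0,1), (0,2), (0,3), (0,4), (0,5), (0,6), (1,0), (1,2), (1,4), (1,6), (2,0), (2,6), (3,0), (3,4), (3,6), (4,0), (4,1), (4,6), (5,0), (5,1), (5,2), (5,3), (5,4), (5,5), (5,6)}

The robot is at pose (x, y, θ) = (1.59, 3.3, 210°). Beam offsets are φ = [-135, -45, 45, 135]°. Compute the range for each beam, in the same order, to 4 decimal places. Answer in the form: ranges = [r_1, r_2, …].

ranges = [0.7247, 0.6108, 0.3106, 3.5303]

beam 1: φ=-135°, α=75°
  direction (0.2588, 0.9659); cell (1,3); t to first gridline: x 1.5841, y 0.7247 (then +3.8637 / +1.0353)
    (1,4) via y @ 0.7247  # hit
  → r_1 = 0.7247
beam 2: φ=-45°, α=165°
  direction (-0.9659, 0.2588); cell (1,3); t to first gridline: x 0.6108, y 2.7046 (then +1.0353 / +3.8637)
    (0,3) via x @ 0.6108  # hit
  → r_2 = 0.6108
beam 3: φ=45°, α=255°
  direction (-0.2588, -0.9659); cell (1,3); t to first gridline: x 2.2796, y 0.3106 (then +3.8637 / +1.0353)
    (1,2) via y @ 0.3106  # hit
  → r_3 = 0.3106
beam 4: φ=135°, α=345°
  direction (0.9659, -0.2588); cell (1,3); t to first gridline: x 0.4245, y 1.1591 (then +1.0353 / +3.8637)
    (2,3) via x @ 0.4245
    (2,2) via y @ 1.1591
    (3,2) via x @ 1.4597
    (4,2) via x @ 2.4950
    (5,2) via x @ 3.5303  # hit
  → r_4 = 3.5303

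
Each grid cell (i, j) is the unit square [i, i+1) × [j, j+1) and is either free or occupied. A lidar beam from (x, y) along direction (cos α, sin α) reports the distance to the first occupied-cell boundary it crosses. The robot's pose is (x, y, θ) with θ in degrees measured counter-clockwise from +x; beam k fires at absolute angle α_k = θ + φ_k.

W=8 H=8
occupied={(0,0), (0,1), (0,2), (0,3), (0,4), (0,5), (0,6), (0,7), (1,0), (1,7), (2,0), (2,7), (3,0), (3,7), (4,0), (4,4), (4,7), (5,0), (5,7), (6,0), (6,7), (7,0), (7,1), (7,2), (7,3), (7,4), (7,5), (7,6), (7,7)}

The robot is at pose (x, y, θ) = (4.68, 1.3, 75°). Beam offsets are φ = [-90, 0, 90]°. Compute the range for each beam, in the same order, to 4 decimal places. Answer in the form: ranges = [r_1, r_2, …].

beam 1: φ=-90°, α=345°
  d=(0.9659,-0.2588)  start (4,1)  tX=0.3313 tY=1.1591  stride 1/|dx|=1.0353 1/|dy|=3.8637
    cross x-line → (5,1), t=0.3313
    cross y-line → (5,0), t=1.1591 (wall)
  → r_1 = 1.1591
beam 2: φ=0°, α=75°
  d=(0.2588,0.9659)  start (4,1)  tX=1.2364 tY=0.7247  stride 1/|dx|=3.8637 1/|dy|=1.0353
    cross y-line → (4,2), t=0.7247
    cross x-line → (5,2), t=1.2364
    cross y-line → (5,3), t=1.7600
    cross y-line → (5,4), t=2.7952
    cross y-line → (5,5), t=3.8305
    cross y-line → (5,6), t=4.8658
    cross x-line → (6,6), t=5.1001
    cross y-line → (6,7), t=5.9011 (wall)
  → r_2 = 5.9011
beam 3: φ=90°, α=165°
  d=(-0.9659,0.2588)  start (4,1)  tX=0.7040 tY=2.7046  stride 1/|dx|=1.0353 1/|dy|=3.8637
    cross x-line → (3,1), t=0.7040
    cross x-line → (2,1), t=1.7393
    cross y-line → (2,2), t=2.7046
    cross x-line → (1,2), t=2.7745
    cross x-line → (0,2), t=3.8098 (wall)
  → r_3 = 3.8098

ranges = [1.1591, 5.9011, 3.8098]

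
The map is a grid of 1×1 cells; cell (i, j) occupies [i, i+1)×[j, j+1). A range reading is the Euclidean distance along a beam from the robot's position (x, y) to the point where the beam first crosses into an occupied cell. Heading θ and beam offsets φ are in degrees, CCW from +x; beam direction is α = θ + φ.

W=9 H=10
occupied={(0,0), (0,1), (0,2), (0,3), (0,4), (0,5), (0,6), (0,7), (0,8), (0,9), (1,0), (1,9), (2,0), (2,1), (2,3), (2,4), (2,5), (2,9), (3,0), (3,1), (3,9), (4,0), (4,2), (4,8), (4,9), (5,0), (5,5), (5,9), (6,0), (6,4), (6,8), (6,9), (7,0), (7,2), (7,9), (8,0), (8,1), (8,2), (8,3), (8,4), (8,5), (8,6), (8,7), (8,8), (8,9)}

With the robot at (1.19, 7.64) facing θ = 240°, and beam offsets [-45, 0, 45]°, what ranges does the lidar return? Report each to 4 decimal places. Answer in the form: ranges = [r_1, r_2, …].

beam 1: φ=-45°, α=195°
  direction (-0.9659, -0.2588); cell (1,7); t to first gridline: x 0.1967, y 2.4728 (then +1.0353 / +3.8637)
    (0,7) via x @ 0.1967  # hit
  → r_1 = 0.1967
beam 2: φ=0°, α=240°
  direction (-0.5000, -0.8660); cell (1,7); t to first gridline: x 0.3800, y 0.7390 (then +2.0000 / +1.1547)
    (0,7) via x @ 0.3800  # hit
  → r_2 = 0.3800
beam 3: φ=45°, α=285°
  direction (0.2588, -0.9659); cell (1,7); t to first gridline: x 3.1296, y 0.6626 (then +3.8637 / +1.0353)
    (1,6) via y @ 0.6626
    (1,5) via y @ 1.6979
    (1,4) via y @ 2.7331
    (2,4) via x @ 3.1296  # hit
  → r_3 = 3.1296

ranges = [0.1967, 0.3800, 3.1296]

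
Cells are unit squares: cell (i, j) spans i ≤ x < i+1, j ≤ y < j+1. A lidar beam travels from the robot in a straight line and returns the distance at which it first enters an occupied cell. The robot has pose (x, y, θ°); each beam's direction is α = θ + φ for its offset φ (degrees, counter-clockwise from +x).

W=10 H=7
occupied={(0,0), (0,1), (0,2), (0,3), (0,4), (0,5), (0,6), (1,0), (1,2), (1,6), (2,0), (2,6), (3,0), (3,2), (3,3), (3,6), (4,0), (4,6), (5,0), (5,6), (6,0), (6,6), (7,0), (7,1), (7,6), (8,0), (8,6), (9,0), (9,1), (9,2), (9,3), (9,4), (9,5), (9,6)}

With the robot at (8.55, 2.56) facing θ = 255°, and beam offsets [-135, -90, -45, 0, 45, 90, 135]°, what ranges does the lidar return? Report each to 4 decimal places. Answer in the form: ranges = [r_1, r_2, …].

beam 1: φ=-135°, α=120°
  direction (-0.5000, 0.8660); cell (8,2); t to first gridline: x 1.1000, y 0.5081 (then +2.0000 / +1.1547)
    (8,3) via y @ 0.5081
    (7,3) via x @ 1.1000
    (7,4) via y @ 1.6628
    (7,5) via y @ 2.8175
    (6,5) via x @ 3.1000
    (6,6) via y @ 3.9722  # hit
  → r_1 = 3.9722
beam 2: φ=-90°, α=165°
  direction (-0.9659, 0.2588); cell (8,2); t to first gridline: x 0.5694, y 1.7000 (then +1.0353 / +3.8637)
    (7,2) via x @ 0.5694
    (6,2) via x @ 1.6047
    (6,3) via y @ 1.7000
    (5,3) via x @ 2.6400
    (4,3) via x @ 3.6752
    (3,3) via x @ 4.7105  # hit
  → r_2 = 4.7105
beam 3: φ=-45°, α=210°
  direction (-0.8660, -0.5000); cell (8,2); t to first gridline: x 0.6351, y 1.1200 (then +1.1547 / +2.0000)
    (7,2) via x @ 0.6351
    (7,1) via y @ 1.1200  # hit
  → r_3 = 1.1200
beam 4: φ=0°, α=255°
  direction (-0.2588, -0.9659); cell (8,2); t to first gridline: x 2.1250, y 0.5798 (then +3.8637 / +1.0353)
    (8,1) via y @ 0.5798
    (8,0) via y @ 1.6150  # hit
  → r_4 = 1.6150
beam 5: φ=45°, α=300°
  direction (0.5000, -0.8660); cell (8,2); t to first gridline: x 0.9000, y 0.6466 (then +2.0000 / +1.1547)
    (8,1) via y @ 0.6466
    (9,1) via x @ 0.9000  # hit
  → r_5 = 0.9000
beam 6: φ=90°, α=345°
  direction (0.9659, -0.2588); cell (8,2); t to first gridline: x 0.4659, y 2.1637 (then +1.0353 / +3.8637)
    (9,2) via x @ 0.4659  # hit
  → r_6 = 0.4659
beam 7: φ=135°, α=30°
  direction (0.8660, 0.5000); cell (8,2); t to first gridline: x 0.5196, y 0.8800 (then +1.1547 / +2.0000)
    (9,2) via x @ 0.5196  # hit
  → r_7 = 0.5196

ranges = [3.9722, 4.7105, 1.1200, 1.6150, 0.9000, 0.4659, 0.5196]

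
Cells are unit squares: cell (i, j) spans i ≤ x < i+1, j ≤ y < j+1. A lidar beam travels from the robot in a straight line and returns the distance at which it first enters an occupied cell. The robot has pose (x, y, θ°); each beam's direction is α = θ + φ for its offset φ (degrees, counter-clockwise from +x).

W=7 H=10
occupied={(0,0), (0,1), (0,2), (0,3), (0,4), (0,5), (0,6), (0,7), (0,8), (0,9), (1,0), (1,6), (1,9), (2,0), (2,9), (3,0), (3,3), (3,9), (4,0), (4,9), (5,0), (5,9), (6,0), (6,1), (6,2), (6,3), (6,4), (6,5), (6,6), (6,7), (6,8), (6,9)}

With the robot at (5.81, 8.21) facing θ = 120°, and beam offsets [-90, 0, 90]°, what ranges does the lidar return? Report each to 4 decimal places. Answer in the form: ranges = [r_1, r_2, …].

beam 1: φ=-90°, α=30°
  cosα=0.8660 sinα=0.5000 | (5,8) | tMaxX 0.2194 tMaxY 1.5800 | tΔX 1.1547 tΔY 2.0000
    t=0.2194 [x] (6,8) — stop
  → r_1 = 0.2194
beam 2: φ=0°, α=120°
  cosα=-0.5000 sinα=0.8660 | (5,8) | tMaxX 1.6200 tMaxY 0.9122 | tΔX 2.0000 tΔY 1.1547
    t=0.9122 [y] (5,9) — stop
  → r_2 = 0.9122
beam 3: φ=90°, α=210°
  cosα=-0.8660 sinα=-0.5000 | (5,8) | tMaxX 0.9353 tMaxY 0.4200 | tΔX 1.1547 tΔY 2.0000
    t=0.4200 [y] (5,7)
    t=0.9353 [x] (4,7)
    t=2.0900 [x] (3,7)
    t=2.4200 [y] (3,6)
    t=3.2447 [x] (2,6)
    t=4.3994 [x] (1,6) — stop
  → r_3 = 4.3994

ranges = [0.2194, 0.9122, 4.3994]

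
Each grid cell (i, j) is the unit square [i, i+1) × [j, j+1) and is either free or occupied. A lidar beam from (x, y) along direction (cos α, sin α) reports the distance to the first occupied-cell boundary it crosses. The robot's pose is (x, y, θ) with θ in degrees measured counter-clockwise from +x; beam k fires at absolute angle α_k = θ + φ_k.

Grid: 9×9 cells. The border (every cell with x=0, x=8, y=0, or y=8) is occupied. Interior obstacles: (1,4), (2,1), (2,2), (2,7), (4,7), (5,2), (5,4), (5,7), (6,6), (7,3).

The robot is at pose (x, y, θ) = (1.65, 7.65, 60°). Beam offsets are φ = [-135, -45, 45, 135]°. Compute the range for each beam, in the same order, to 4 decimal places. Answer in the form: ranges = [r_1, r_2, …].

ranges = [4.8140, 0.3623, 0.3623, 0.6729]

beam 1: φ=-135°, α=285°
  direction (0.2588, -0.9659); cell (1,7); t to first gridline: x 1.3523, y 0.6729 (then +3.8637 / +1.0353)
    (1,6) via y @ 0.6729
    (2,6) via x @ 1.3523
    (2,5) via y @ 1.7082
    (2,4) via y @ 2.7435
    (2,3) via y @ 3.7788
    (2,2) via y @ 4.8140  # hit
  → r_1 = 4.8140
beam 2: φ=-45°, α=15°
  direction (0.9659, 0.2588); cell (1,7); t to first gridline: x 0.3623, y 1.3523 (then +1.0353 / +3.8637)
    (2,7) via x @ 0.3623  # hit
  → r_2 = 0.3623
beam 3: φ=45°, α=105°
  direction (-0.2588, 0.9659); cell (1,7); t to first gridline: x 2.5114, y 0.3623 (then +3.8637 / +1.0353)
    (1,8) via y @ 0.3623  # hit
  → r_3 = 0.3623
beam 4: φ=135°, α=195°
  direction (-0.9659, -0.2588); cell (1,7); t to first gridline: x 0.6729, y 2.5114 (then +1.0353 / +3.8637)
    (0,7) via x @ 0.6729  # hit
  → r_4 = 0.6729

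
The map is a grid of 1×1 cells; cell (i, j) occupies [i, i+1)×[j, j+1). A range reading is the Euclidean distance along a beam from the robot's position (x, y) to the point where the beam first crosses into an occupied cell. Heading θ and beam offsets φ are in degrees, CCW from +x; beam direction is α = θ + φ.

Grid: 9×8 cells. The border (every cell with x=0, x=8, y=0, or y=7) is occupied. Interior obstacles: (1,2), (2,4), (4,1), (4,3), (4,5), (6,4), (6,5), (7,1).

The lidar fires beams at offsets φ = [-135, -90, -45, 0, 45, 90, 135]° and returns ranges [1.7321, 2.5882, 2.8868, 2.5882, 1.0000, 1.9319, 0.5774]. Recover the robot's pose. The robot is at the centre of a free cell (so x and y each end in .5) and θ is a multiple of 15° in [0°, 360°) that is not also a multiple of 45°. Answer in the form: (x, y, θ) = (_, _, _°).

(x, y, θ) = (5.5, 3.5, 15°)

Enumerate (i+0.5, j+0.5, θ) over the 34 free cells and 16 admissible headings. For each, cast all 7 beams and compare to the given ranges.
  (5.5, 5.5, 120°): beam 1 = 0.5176 ≠ 1.7321 ✗
  (2.5, 1.5, 165°): beam 1 = 5.0000 ≠ 1.7321 ✗
  (3.5, 1.5, 75°): beam 1 = 0.5774 ≠ 1.7321 ✗
  …
  (5.5, 3.5, 15°): r_1=1.7321, r_2=2.5882, r_3=2.8868, r_4=2.5882, r_5=1.0000, r_6=1.9319, r_7=0.5774 — all match ✓
Unique over the lattice → pose = (5.5, 3.5, 15°).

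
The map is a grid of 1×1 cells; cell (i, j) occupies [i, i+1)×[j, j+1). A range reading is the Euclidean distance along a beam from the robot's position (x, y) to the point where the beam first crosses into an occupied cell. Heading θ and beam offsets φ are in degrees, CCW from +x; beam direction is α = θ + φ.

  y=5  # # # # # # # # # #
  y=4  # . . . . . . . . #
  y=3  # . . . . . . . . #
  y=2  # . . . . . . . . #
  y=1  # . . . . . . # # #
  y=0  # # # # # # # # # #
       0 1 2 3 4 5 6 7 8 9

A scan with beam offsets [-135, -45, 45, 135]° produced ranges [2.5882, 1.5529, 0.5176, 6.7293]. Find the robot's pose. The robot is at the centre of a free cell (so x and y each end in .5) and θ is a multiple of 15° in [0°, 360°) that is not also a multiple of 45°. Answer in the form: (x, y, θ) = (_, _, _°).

The pose lattice has 30·16 = 480 candidates. Test each by forward raycasting.
  (2.5, 3.5, 75°): beam 1 = 2.8868 ≠ 2.5882 ✗
  (3.5, 2.5, 165°): beam 1 = 5.0000 ≠ 2.5882 ✗
  (1.5, 1.5, 195°): beam 1 = 4.0415 ≠ 2.5882 ✗
  (6.5, 3.5, 75°): beam 1 = 1.7321 ≠ 2.5882 ✗
  (2.5, 2.5, 75°): beam 1 = 1.7321 ≠ 2.5882 ✗
  …
  (7.5, 4.5, 60°): r_1=2.5882, r_2=1.5529, r_3=0.5176, r_4=6.7293 — all match ✓
Only this pose fits every beam.

(x, y, θ) = (7.5, 4.5, 60°)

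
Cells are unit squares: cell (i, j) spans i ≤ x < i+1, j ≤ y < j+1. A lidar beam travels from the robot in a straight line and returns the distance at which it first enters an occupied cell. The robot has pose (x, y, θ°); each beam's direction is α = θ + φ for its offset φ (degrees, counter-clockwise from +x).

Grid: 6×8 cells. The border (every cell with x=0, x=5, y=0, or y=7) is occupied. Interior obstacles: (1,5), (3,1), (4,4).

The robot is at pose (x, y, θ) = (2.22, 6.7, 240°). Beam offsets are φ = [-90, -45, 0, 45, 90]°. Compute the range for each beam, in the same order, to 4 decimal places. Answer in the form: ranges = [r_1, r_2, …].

ranges = [0.6000, 1.2630, 0.8083, 4.8658, 3.2101]

beam 1: φ=-90°, α=150°
  cosα=-0.8660 sinα=0.5000 | (2,6) | tMaxX 0.2540 tMaxY 0.6000 | tΔX 1.1547 tΔY 2.0000
    t=0.2540 [x] (1,6)
    t=0.6000 [y] (1,7) — stop
  → r_1 = 0.6000
beam 2: φ=-45°, α=195°
  cosα=-0.9659 sinα=-0.2588 | (2,6) | tMaxX 0.2278 tMaxY 2.7046 | tΔX 1.0353 tΔY 3.8637
    t=0.2278 [x] (1,6)
    t=1.2630 [x] (0,6) — stop
  → r_2 = 1.2630
beam 3: φ=0°, α=240°
  cosα=-0.5000 sinα=-0.8660 | (2,6) | tMaxX 0.4400 tMaxY 0.8083 | tΔX 2.0000 tΔY 1.1547
    t=0.4400 [x] (1,6)
    t=0.8083 [y] (1,5) — stop
  → r_3 = 0.8083
beam 4: φ=45°, α=285°
  cosα=0.2588 sinα=-0.9659 | (2,6) | tMaxX 3.0137 tMaxY 0.7247 | tΔX 3.8637 tΔY 1.0353
    t=0.7247 [y] (2,5)
    t=1.7600 [y] (2,4)
    t=2.7952 [y] (2,3)
    t=3.0137 [x] (3,3)
    t=3.8305 [y] (3,2)
    t=4.8658 [y] (3,1) — stop
  → r_4 = 4.8658
beam 5: φ=90°, α=330°
  cosα=0.8660 sinα=-0.5000 | (2,6) | tMaxX 0.9007 tMaxY 1.4000 | tΔX 1.1547 tΔY 2.0000
    t=0.9007 [x] (3,6)
    t=1.4000 [y] (3,5)
    t=2.0554 [x] (4,5)
    t=3.2101 [x] (5,5) — stop
  → r_5 = 3.2101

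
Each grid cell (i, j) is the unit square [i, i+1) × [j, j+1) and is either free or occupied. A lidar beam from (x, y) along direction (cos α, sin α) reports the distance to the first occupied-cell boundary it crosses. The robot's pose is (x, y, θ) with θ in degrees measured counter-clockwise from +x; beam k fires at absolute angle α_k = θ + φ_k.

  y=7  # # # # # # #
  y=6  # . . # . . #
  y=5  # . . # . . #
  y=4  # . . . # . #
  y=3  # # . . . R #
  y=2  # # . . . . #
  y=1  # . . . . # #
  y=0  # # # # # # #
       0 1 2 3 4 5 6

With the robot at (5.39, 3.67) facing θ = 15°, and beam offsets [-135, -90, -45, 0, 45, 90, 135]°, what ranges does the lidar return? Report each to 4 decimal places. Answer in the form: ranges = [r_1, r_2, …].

ranges = [3.0831, 1.7289, 0.7044, 0.6315, 1.2200, 3.4475, 0.6600]

beam 1: φ=-135°, α=240°
  cosα=-0.5000 sinα=-0.8660 | (5,3) | tMaxX 0.7800 tMaxY 0.7736 | tΔX 2.0000 tΔY 1.1547
    t=0.7736 [y] (5,2)
    t=0.7800 [x] (4,2)
    t=1.9283 [y] (4,1)
    t=2.7800 [x] (3,1)
    t=3.0831 [y] (3,0) — stop
  → r_1 = 3.0831
beam 2: φ=-90°, α=285°
  cosα=0.2588 sinα=-0.9659 | (5,3) | tMaxX 2.3569 tMaxY 0.6936 | tΔX 3.8637 tΔY 1.0353
    t=0.6936 [y] (5,2)
    t=1.7289 [y] (5,1) — stop
  → r_2 = 1.7289
beam 3: φ=-45°, α=330°
  cosα=0.8660 sinα=-0.5000 | (5,3) | tMaxX 0.7044 tMaxY 1.3400 | tΔX 1.1547 tΔY 2.0000
    t=0.7044 [x] (6,3) — stop
  → r_3 = 0.7044
beam 4: φ=0°, α=15°
  cosα=0.9659 sinα=0.2588 | (5,3) | tMaxX 0.6315 tMaxY 1.2750 | tΔX 1.0353 tΔY 3.8637
    t=0.6315 [x] (6,3) — stop
  → r_4 = 0.6315
beam 5: φ=45°, α=60°
  cosα=0.5000 sinα=0.8660 | (5,3) | tMaxX 1.2200 tMaxY 0.3811 | tΔX 2.0000 tΔY 1.1547
    t=0.3811 [y] (5,4)
    t=1.2200 [x] (6,4) — stop
  → r_5 = 1.2200
beam 6: φ=90°, α=105°
  cosα=-0.2588 sinα=0.9659 | (5,3) | tMaxX 1.5068 tMaxY 0.3416 | tΔX 3.8637 tΔY 1.0353
    t=0.3416 [y] (5,4)
    t=1.3769 [y] (5,5)
    t=1.5068 [x] (4,5)
    t=2.4122 [y] (4,6)
    t=3.4475 [y] (4,7) — stop
  → r_6 = 3.4475
beam 7: φ=135°, α=150°
  cosα=-0.8660 sinα=0.5000 | (5,3) | tMaxX 0.4503 tMaxY 0.6600 | tΔX 1.1547 tΔY 2.0000
    t=0.4503 [x] (4,3)
    t=0.6600 [y] (4,4) — stop
  → r_7 = 0.6600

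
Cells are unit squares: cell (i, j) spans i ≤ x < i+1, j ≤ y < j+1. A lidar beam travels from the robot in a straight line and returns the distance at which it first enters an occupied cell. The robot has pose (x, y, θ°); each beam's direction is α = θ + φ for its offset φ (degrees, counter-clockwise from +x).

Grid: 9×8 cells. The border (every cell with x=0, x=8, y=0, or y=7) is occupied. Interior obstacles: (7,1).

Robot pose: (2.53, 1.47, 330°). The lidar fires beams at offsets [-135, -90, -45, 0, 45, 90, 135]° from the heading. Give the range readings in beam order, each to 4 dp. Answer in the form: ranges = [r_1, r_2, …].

beam 1: φ=-135°, α=195°
  direction (-0.9659, -0.2588); cell (2,1); t to first gridline: x 0.5487, y 1.8159 (then +1.0353 / +3.8637)
    (1,1) via x @ 0.5487
    (0,1) via x @ 1.5840  # hit
  → r_1 = 1.5840
beam 2: φ=-90°, α=240°
  direction (-0.5000, -0.8660); cell (2,1); t to first gridline: x 1.0600, y 0.5427 (then +2.0000 / +1.1547)
    (2,0) via y @ 0.5427  # hit
  → r_2 = 0.5427
beam 3: φ=-45°, α=285°
  direction (0.2588, -0.9659); cell (2,1); t to first gridline: x 1.8159, y 0.4866 (then +3.8637 / +1.0353)
    (2,0) via y @ 0.4866  # hit
  → r_3 = 0.4866
beam 4: φ=0°, α=330°
  direction (0.8660, -0.5000); cell (2,1); t to first gridline: x 0.5427, y 0.9400 (then +1.1547 / +2.0000)
    (3,1) via x @ 0.5427
    (3,0) via y @ 0.9400  # hit
  → r_4 = 0.9400
beam 5: φ=45°, α=15°
  direction (0.9659, 0.2588); cell (2,1); t to first gridline: x 0.4866, y 2.0478 (then +1.0353 / +3.8637)
    (3,1) via x @ 0.4866
    (4,1) via x @ 1.5219
    (4,2) via y @ 2.0478
    (5,2) via x @ 2.5571
    (6,2) via x @ 3.5924
    (7,2) via x @ 4.6277
    (8,2) via x @ 5.6630  # hit
  → r_5 = 5.6630
beam 6: φ=90°, α=60°
  direction (0.5000, 0.8660); cell (2,1); t to first gridline: x 0.9400, y 0.6120 (then +2.0000 / +1.1547)
    (2,2) via y @ 0.6120
    (3,2) via x @ 0.9400
    (3,3) via y @ 1.7667
    (3,4) via y @ 2.9214
    (4,4) via x @ 2.9400
    (4,5) via y @ 4.0761
    (5,5) via x @ 4.9400
    (5,6) via y @ 5.2308
    (5,7) via y @ 6.3855  # hit
  → r_6 = 6.3855
beam 7: φ=135°, α=105°
  direction (-0.2588, 0.9659); cell (2,1); t to first gridline: x 2.0478, y 0.5487 (then +3.8637 / +1.0353)
    (2,2) via y @ 0.5487
    (2,3) via y @ 1.5840
    (1,3) via x @ 2.0478
    (1,4) via y @ 2.6192
    (1,5) via y @ 3.6545
    (1,6) via y @ 4.6898
    (1,7) via y @ 5.7251  # hit
  → r_7 = 5.7251

ranges = [1.5840, 0.5427, 0.4866, 0.9400, 5.6630, 6.3855, 5.7251]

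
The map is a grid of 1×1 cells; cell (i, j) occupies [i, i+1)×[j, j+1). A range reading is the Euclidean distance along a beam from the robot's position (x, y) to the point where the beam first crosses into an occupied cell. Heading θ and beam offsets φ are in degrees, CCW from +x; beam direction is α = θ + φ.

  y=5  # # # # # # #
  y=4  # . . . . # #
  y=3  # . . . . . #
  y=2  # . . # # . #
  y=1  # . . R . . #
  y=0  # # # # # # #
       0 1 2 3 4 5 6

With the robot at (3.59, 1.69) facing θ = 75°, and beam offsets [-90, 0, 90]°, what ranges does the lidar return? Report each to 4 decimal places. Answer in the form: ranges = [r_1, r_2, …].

beam 1: φ=-90°, α=345°
  direction (0.9659, -0.2588); cell (3,1); t to first gridline: x 0.4245, y 2.6660 (then +1.0353 / +3.8637)
    (4,1) via x @ 0.4245
    (5,1) via x @ 1.4597
    (6,1) via x @ 2.4950  # hit
  → r_1 = 2.4950
beam 2: φ=0°, α=75°
  direction (0.2588, 0.9659); cell (3,1); t to first gridline: x 1.5841, y 0.3209 (then +3.8637 / +1.0353)
    (3,2) via y @ 0.3209  # hit
  → r_2 = 0.3209
beam 3: φ=90°, α=165°
  direction (-0.9659, 0.2588); cell (3,1); t to first gridline: x 0.6108, y 1.1977 (then +1.0353 / +3.8637)
    (2,1) via x @ 0.6108
    (2,2) via y @ 1.1977
    (1,2) via x @ 1.6461
    (0,2) via x @ 2.6814  # hit
  → r_3 = 2.6814

ranges = [2.4950, 0.3209, 2.6814]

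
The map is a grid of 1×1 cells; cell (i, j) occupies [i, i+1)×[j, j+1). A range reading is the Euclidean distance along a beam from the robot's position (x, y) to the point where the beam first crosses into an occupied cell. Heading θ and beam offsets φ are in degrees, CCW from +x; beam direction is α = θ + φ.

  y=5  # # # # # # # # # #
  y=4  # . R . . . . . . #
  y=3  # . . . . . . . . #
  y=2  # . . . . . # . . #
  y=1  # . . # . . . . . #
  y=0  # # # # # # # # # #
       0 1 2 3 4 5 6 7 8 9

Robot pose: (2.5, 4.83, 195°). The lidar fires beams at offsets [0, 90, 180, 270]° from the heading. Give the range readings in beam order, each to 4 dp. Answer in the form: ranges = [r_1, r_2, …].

beam 1: φ=0°, α=195°
  cosα=-0.9659 sinα=-0.2588 | (2,4) | tMaxX 0.5176 tMaxY 3.2069 | tΔX 1.0353 tΔY 3.8637
    t=0.5176 [x] (1,4)
    t=1.5529 [x] (0,4) — stop
  → r_1 = 1.5529
beam 2: φ=90°, α=285°
  cosα=0.2588 sinα=-0.9659 | (2,4) | tMaxX 1.9319 tMaxY 0.8593 | tΔX 3.8637 tΔY 1.0353
    t=0.8593 [y] (2,3)
    t=1.8946 [y] (2,2)
    t=1.9319 [x] (3,2)
    t=2.9298 [y] (3,1) — stop
  → r_2 = 2.9298
beam 3: φ=180°, α=15°
  cosα=0.9659 sinα=0.2588 | (2,4) | tMaxX 0.5176 tMaxY 0.6568 | tΔX 1.0353 tΔY 3.8637
    t=0.5176 [x] (3,4)
    t=0.6568 [y] (3,5) — stop
  → r_3 = 0.6568
beam 4: φ=270°, α=105°
  cosα=-0.2588 sinα=0.9659 | (2,4) | tMaxX 1.9319 tMaxY 0.1760 | tΔX 3.8637 tΔY 1.0353
    t=0.1760 [y] (2,5) — stop
  → r_4 = 0.1760

ranges = [1.5529, 2.9298, 0.6568, 0.1760]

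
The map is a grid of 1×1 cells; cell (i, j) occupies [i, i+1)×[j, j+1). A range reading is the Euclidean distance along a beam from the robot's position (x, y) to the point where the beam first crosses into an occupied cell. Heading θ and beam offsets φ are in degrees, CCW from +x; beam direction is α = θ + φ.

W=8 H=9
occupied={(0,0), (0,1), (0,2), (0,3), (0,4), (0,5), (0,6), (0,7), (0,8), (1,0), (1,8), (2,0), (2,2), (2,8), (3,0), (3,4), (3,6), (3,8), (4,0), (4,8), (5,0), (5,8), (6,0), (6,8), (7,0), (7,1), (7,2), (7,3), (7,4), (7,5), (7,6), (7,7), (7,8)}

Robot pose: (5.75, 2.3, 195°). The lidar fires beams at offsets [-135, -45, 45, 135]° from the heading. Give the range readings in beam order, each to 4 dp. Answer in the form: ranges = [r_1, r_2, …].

beam 1: φ=-135°, α=60°
  d=(0.5000,0.8660)  start (5,2)  tX=0.5000 tY=0.8083  stride 1/|dx|=2.0000 1/|dy|=1.1547
    cross x-line → (6,2), t=0.5000
    cross y-line → (6,3), t=0.8083
    cross y-line → (6,4), t=1.9630
    cross x-line → (7,4), t=2.5000 (wall)
  → r_1 = 2.5000
beam 2: φ=-45°, α=150°
  d=(-0.8660,0.5000)  start (5,2)  tX=0.8660 tY=1.4000  stride 1/|dx|=1.1547 1/|dy|=2.0000
    cross x-line → (4,2), t=0.8660
    cross y-line → (4,3), t=1.4000
    cross x-line → (3,3), t=2.0207
    cross x-line → (2,3), t=3.1754
    cross y-line → (2,4), t=3.4000
    cross x-line → (1,4), t=4.3301
    cross y-line → (1,5), t=5.4000
    cross x-line → (0,5), t=5.4848 (wall)
  → r_2 = 5.4848
beam 3: φ=45°, α=240°
  d=(-0.5000,-0.8660)  start (5,2)  tX=1.5000 tY=0.3464  stride 1/|dx|=2.0000 1/|dy|=1.1547
    cross y-line → (5,1), t=0.3464
    cross x-line → (4,1), t=1.5000
    cross y-line → (4,0), t=1.5011 (wall)
  → r_3 = 1.5011
beam 4: φ=135°, α=330°
  d=(0.8660,-0.5000)  start (5,2)  tX=0.2887 tY=0.6000  stride 1/|dx|=1.1547 1/|dy|=2.0000
    cross x-line → (6,2), t=0.2887
    cross y-line → (6,1), t=0.6000
    cross x-line → (7,1), t=1.4434 (wall)
  → r_4 = 1.4434

ranges = [2.5000, 5.4848, 1.5011, 1.4434]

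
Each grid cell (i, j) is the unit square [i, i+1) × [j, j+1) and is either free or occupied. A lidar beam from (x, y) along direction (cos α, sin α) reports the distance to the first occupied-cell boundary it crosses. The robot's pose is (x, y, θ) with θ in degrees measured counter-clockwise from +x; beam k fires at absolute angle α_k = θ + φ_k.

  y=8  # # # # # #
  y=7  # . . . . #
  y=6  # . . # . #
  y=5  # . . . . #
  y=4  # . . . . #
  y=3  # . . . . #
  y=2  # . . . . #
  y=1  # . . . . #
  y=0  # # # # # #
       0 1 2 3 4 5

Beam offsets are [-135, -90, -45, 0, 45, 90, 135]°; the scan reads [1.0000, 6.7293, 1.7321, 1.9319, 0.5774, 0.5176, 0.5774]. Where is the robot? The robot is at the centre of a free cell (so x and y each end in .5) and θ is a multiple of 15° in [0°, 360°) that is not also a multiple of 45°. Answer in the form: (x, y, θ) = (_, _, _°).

The pose lattice has 27·16 = 432 candidates. Test each by forward raycasting.
  (3.5, 1.5, 15°): beam 1 = 0.5774 ≠ 1.0000 ✗
  (3.5, 7.5, 15°): beam 1 = 0.5774 ≠ 1.0000 ✗
  (3.5, 3.5, 60°): beam 1 = 2.5882 ≠ 1.0000 ✗
  (4.5, 2.5, 300°): beam 1 = 3.6235 ≠ 1.0000 ✗
  …
  (1.5, 7.5, 15°): r_1=1.0000, r_2=6.7293, r_3=1.7321, r_4=1.9319, r_5=0.5774, r_6=0.5176, r_7=0.5774 — all match ✓
Only this pose fits every beam.

(x, y, θ) = (1.5, 7.5, 15°)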